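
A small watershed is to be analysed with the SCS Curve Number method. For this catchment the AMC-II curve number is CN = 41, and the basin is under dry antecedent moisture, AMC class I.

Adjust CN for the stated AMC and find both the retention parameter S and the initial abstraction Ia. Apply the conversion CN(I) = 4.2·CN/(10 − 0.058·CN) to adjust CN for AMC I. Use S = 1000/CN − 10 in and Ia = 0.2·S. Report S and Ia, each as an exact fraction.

Dry (AMC I): CN(I) = 4.2·41/(10 − 0.058·41) = (861/5)/(3811/500) = 86100/3811 ≈ 22.592
Retention S: 1000/CN − 10 with CN=22.592 → S = 29500/861 ≈ 34.262 in
Ia = 0.2·(29500/861) = 5900/861 in ≈ 6.852 in

S = 29500/861 in ≈ 34.262 in; Ia = 5900/861 in ≈ 6.852 in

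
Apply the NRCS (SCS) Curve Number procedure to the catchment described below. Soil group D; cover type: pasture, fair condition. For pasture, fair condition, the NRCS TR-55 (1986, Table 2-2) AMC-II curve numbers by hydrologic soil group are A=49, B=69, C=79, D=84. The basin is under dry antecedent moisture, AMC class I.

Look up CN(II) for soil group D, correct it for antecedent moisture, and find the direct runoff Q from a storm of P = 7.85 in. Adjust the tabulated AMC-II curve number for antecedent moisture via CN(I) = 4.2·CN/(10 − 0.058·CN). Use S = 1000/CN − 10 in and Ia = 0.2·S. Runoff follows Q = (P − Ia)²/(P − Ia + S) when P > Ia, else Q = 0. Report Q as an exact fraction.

NRCS table: pasture, fair condition, soil group D → CN(II) = 84
CN(I) from CN(II)=84: (4.2·84)/(10 − 0.058·84) = 44100/641 ≈ 68.799
Max retention: S = 1000/(44100/641) − 10 = 2000/441 in (≈ 4.535 in)
Ia = 0.2·(2000/441) = 400/441 in ≈ 0.907 in
P − Ia = 7.850 − 0.907 = 61237/8820 ≈ 6.943 in (> 0, runoff occurs)
Q: (61237/8820)² ÷ (101237/8820) = 3749970169/892910340 in (≈ 4.200 in)

Q = 3749970169/892910340 in ≈ 4.200 in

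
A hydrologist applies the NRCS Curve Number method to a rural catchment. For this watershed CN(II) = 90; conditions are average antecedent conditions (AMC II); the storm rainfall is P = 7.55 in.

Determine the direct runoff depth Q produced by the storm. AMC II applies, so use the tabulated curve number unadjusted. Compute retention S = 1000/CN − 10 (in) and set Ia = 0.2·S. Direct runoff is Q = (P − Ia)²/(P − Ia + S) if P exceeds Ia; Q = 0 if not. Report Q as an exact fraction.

Q = 1739761/273420 in ≈ 6.363 in

CN(II) = 90; AMC II needs no correction.
S = 1000/90 − 10 = 10/9 in ≈ 1.111 in
Ia = 0.2·(10/9) = 2/9 in ≈ 0.222 in
Excess rainfall: 7.550 − 0.222 = 7.328 in; P > Ia so Q > 0
Q = (1319/180)²/((1319/180) + 10/9) = (1739761/32400)/(1519/180) = 1739761/273420 in ≈ 6.363 in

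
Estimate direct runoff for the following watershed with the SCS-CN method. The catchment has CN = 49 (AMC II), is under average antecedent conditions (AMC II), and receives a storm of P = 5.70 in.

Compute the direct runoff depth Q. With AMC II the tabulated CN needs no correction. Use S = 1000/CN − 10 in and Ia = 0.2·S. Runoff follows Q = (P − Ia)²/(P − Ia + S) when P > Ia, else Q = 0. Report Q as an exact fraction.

Q = 1047843/1122590 in ≈ 0.933 in

AMC II — tabulated CN = 49 applies directly.
Max retention: S = 1000/49 − 10 = 510/49 in (≈ 10.408 in)
Ia = 0.2S: 0.2·10.408 = 2.082 in (exactly 102/49)
Excess rainfall: 5.700 − 2.082 = 3.618 in; P > Ia so Q > 0
Q = (1773/490)²/((1773/490) + 510/49) = (3143529/240100)/(6873/490) = 1047843/1122590 in ≈ 0.933 in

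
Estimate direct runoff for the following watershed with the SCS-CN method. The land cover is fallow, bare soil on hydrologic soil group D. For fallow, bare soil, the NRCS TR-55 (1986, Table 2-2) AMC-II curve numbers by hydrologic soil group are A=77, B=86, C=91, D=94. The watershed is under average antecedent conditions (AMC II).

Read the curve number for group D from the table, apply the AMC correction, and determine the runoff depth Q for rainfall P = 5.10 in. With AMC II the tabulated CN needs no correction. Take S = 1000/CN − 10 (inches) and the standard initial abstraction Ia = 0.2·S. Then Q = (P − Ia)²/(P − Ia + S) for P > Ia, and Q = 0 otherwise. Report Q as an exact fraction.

NRCS table: fallow, bare soil, soil group D → CN(II) = 94
Average conditions: CN = 94 (no AMC adjustment).
Max retention: S = 1000/94 − 10 = 30/47 in (≈ 0.638 in)
Ia = 0.2·(30/47) = 6/47 in ≈ 0.128 in
P − Ia = 5.100 − 0.128 = 2337/470 ≈ 4.972 in (> 0, runoff occurs)
Q: (2337/470)² ÷ (2637/470) = 606841/137710 in (≈ 4.407 in)

Q = 606841/137710 in ≈ 4.407 in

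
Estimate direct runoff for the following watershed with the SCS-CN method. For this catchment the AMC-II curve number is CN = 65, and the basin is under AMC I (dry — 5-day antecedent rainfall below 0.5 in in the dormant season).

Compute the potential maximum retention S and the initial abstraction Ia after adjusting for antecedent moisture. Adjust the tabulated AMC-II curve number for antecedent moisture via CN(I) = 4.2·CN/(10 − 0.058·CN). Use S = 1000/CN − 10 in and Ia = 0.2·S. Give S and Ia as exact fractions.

Adjust CN=65 to AMC I: 4.2·65/(10 − 0.058·65) → 273 ÷ (623/100) = 3900/89 ≈ 43.820
Max retention: S = 1000/(3900/89) − 10 = 500/39 in (≈ 12.821 in)
Ia = 0.2S: 0.2·12.821 = 2.564 in (exactly 100/39)

S = 500/39 in ≈ 12.821 in; Ia = 100/39 in ≈ 2.564 in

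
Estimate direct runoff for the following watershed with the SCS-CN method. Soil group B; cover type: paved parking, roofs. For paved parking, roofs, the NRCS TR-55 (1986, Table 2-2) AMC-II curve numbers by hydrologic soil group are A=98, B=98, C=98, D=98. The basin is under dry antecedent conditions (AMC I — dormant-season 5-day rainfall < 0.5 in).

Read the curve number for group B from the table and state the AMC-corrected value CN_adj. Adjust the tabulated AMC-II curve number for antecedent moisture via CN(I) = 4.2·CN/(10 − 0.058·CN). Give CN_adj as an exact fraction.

CN_adj = 102900/1079 ≈ 95.366

NRCS table: paved parking, roofs, soil group B → CN(II) = 98
CN(I) from CN(II)=98: (4.2·98)/(10 − 0.058·98) = 102900/1079 ≈ 95.366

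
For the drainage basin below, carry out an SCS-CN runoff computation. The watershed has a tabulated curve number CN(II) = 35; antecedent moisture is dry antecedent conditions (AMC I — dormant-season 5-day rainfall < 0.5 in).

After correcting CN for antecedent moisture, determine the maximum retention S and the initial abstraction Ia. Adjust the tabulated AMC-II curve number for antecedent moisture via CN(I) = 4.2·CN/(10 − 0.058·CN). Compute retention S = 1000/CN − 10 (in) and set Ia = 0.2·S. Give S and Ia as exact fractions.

Adjust CN=35 to AMC I: 4.2·35/(10 − 0.058·35) → 147 ÷ (797/100) = 14700/797 ≈ 18.444
Max retention: S = 1000/(14700/797) − 10 = 6500/147 in (≈ 44.218 in)
Ia = 0.2·(6500/147) = 1300/147 in ≈ 8.844 in

S = 6500/147 in ≈ 44.218 in; Ia = 1300/147 in ≈ 8.844 in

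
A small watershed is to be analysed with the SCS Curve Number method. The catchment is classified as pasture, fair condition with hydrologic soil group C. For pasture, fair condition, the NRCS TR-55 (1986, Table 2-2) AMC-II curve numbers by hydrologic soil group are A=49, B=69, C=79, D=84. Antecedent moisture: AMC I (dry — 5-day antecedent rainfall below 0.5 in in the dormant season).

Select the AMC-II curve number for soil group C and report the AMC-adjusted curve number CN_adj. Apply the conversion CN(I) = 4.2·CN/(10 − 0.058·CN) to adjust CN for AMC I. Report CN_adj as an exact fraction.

CN_adj = 7900/129 ≈ 61.240

NRCS table: pasture, fair condition, soil group C → CN(II) = 79
Adjust CN=79 to AMC I: 4.2·79/(10 − 0.058·79) → (1659/5) ÷ (2709/500) = 7900/129 ≈ 61.240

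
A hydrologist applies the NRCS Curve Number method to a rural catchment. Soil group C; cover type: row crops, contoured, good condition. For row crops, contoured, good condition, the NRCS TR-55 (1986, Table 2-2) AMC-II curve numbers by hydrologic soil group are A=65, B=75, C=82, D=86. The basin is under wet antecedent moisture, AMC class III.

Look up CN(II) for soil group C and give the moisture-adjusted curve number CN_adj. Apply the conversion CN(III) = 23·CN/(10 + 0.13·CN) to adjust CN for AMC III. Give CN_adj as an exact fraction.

CN_adj = 94300/1033 ≈ 91.288

NRCS table: row crops, contoured, good condition, soil group C → CN(II) = 82
Wet (AMC III): CN(III) = 23·82/(10 + 0.13·82) = 1886/(1033/50) = 94300/1033 ≈ 91.288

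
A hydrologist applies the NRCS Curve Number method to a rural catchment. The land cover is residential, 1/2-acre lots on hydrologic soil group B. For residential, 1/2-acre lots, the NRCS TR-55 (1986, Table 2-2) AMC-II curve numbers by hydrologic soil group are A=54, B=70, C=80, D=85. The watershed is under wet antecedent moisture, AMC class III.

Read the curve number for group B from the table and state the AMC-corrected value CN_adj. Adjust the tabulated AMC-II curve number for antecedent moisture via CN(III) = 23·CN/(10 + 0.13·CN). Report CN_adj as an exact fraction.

CN_adj = 16100/191 ≈ 84.293

NRCS table: residential, 1/2-acre lots, soil group B → CN(II) = 70
Wet (AMC III): CN(III) = 23·70/(10 + 0.13·70) = 1610/(191/10) = 16100/191 ≈ 84.293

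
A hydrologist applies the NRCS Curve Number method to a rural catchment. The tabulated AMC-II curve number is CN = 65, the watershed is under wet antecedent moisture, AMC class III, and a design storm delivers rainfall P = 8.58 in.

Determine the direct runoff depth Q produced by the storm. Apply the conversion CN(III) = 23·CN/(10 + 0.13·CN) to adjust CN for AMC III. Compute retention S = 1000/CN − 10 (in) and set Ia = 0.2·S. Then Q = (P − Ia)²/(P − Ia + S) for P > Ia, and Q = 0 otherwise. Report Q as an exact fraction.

CN(III) from CN(II)=65: (23·65)/(10 + 0.13·65) = 29900/369 ≈ 81.030
Max retention: S = 1000/(29900/369) − 10 = 700/299 in (≈ 2.341 in)
Ia = 0.2S: 0.2·2.341 = 0.468 in (exactly 140/299)
P − Ia = 8.580 − 0.468 = 121271/14950 ≈ 8.112 in (> 0, runoff occurs)
Q = (121271/14950)²/((121271/14950) + 700/299) = (14706655441/223502500)/(156271/14950) = 14706655441/2336251450 in ≈ 6.295 in

Q = 14706655441/2336251450 in ≈ 6.295 in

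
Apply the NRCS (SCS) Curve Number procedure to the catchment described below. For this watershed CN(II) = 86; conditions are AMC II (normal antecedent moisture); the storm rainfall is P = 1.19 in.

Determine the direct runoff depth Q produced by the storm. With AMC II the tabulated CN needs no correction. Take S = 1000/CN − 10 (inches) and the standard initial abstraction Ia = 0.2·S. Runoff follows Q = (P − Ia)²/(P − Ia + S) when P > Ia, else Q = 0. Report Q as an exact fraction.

Q = 1973727/6583300 in ≈ 0.300 in

Average conditions: CN = 86 (no AMC adjustment).
Retention S: 1000/CN − 10 with CN=86.000 → S = 70/43 ≈ 1.628 in
Ia = 0.2·(70/43) = 14/43 in ≈ 0.326 in
Since P=1.190 > Ia=0.326: effective rainfall P−Ia = 3717/4300 in
Runoff Q = (P−Ia)²/(P−Ia+S) = (0.864)²/(0.864+1.628) = 1973727/6583300 ≈ 0.300 in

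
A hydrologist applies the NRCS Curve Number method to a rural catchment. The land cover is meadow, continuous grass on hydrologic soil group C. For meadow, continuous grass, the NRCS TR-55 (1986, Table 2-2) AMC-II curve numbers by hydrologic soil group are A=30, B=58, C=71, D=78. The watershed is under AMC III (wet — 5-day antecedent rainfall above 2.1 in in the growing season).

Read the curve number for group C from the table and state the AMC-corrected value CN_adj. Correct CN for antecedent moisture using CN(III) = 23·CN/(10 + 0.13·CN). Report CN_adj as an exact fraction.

CN_adj = 163300/1923 ≈ 84.919

NRCS table: meadow, continuous grass, soil group C → CN(II) = 71
Wet (AMC III): CN(III) = 23·71/(10 + 0.13·71) = 1633/(1923/100) = 163300/1923 ≈ 84.919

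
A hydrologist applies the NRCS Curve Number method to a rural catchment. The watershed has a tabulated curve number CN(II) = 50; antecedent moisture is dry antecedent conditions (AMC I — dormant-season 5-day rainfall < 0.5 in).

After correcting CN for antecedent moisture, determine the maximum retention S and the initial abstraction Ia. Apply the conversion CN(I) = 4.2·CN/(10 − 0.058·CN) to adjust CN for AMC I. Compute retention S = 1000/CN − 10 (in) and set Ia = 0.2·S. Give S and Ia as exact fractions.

Dry (AMC I): CN(I) = 4.2·50/(10 − 0.058·50) = 210/(71/10) = 2100/71 ≈ 29.577
Max retention: S = 1000/(2100/71) − 10 = 500/21 in (≈ 23.810 in)
Initial abstraction Ia = S/5 = (500/21)/5 = 100/21 ≈ 4.762 in

S = 500/21 in ≈ 23.810 in; Ia = 100/21 in ≈ 4.762 in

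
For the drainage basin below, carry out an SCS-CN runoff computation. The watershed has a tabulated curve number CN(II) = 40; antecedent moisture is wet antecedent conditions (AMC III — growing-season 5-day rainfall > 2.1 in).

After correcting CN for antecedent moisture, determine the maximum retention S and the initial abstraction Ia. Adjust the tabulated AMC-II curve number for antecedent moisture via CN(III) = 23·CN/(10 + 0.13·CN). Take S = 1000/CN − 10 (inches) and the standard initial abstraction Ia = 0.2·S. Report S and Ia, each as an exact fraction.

CN(III) from CN(II)=40: (23·40)/(10 + 0.13·40) = 1150/19 ≈ 60.526
Max retention: S = 1000/(1150/19) − 10 = 150/23 in (≈ 6.522 in)
Ia = 0.2S: 0.2·6.522 = 1.304 in (exactly 30/23)

S = 150/23 in ≈ 6.522 in; Ia = 30/23 in ≈ 1.304 in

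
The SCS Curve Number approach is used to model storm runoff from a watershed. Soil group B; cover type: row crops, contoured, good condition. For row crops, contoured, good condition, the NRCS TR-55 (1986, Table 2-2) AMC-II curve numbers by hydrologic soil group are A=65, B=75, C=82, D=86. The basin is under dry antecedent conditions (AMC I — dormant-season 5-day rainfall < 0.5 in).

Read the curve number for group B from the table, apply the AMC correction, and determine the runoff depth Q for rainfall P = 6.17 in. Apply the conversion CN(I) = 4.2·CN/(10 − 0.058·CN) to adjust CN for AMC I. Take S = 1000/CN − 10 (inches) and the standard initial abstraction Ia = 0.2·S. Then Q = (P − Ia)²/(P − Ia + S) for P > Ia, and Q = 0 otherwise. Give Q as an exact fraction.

Q = 833534641/496887300 in ≈ 1.678 in

NRCS table: row crops, contoured, good condition, soil group B → CN(II) = 75
Adjust CN=75 to AMC I: 4.2·75/(10 − 0.058·75) → 315 ÷ (113/20) = 6300/113 ≈ 55.752
Retention S: 1000/CN − 10 with CN=55.752 → S = 500/63 ≈ 7.937 in
Ia = 0.2·(500/63) = 100/63 in ≈ 1.587 in
P − Ia = 6.170 − 1.587 = 28871/6300 ≈ 4.583 in (> 0, runoff occurs)
Q = (28871/6300)²/((28871/6300) + 500/63) = (833534641/39690000)/(78871/6300) = 833534641/496887300 in ≈ 1.678 in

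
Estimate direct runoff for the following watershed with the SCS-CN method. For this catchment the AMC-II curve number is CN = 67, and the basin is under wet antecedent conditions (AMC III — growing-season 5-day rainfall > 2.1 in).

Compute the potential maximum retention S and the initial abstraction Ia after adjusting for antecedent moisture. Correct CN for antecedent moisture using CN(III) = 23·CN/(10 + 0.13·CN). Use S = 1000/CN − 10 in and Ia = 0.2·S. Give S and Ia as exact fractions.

Wet (AMC III): CN(III) = 23·67/(10 + 0.13·67) = 1541/(1871/100) = 154100/1871 ≈ 82.362
S = 1000/(154100/1871) − 10 = 3300/1541 in ≈ 2.141 in
Initial abstraction Ia = S/5 = (3300/1541)/5 = 660/1541 ≈ 0.428 in

S = 3300/1541 in ≈ 2.141 in; Ia = 660/1541 in ≈ 0.428 in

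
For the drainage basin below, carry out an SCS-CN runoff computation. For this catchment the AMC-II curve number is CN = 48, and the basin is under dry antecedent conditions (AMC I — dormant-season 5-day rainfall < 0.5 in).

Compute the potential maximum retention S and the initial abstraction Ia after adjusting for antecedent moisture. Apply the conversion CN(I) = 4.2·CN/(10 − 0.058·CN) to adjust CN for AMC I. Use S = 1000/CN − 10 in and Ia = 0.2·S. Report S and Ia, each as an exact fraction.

Adjust CN=48 to AMC I: 4.2·48/(10 − 0.058·48) → (1008/5) ÷ (902/125) = 12600/451 ≈ 27.938
S = 1000/(12600/451) − 10 = 1625/63 in ≈ 25.794 in
Ia = 0.2S: 0.2·25.794 = 5.159 in (exactly 325/63)

S = 1625/63 in ≈ 25.794 in; Ia = 325/63 in ≈ 5.159 in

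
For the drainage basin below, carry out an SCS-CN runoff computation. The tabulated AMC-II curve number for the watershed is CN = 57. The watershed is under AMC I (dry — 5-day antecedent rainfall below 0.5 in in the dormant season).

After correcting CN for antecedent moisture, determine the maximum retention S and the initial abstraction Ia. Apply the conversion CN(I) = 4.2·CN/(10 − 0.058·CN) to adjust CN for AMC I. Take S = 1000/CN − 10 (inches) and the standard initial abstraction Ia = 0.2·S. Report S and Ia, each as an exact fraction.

Adjust CN=57 to AMC I: 4.2·57/(10 − 0.058·57) → (1197/5) ÷ (3347/500) = 119700/3347 ≈ 35.763
Retention S: 1000/CN − 10 with CN=35.763 → S = 21500/1197 ≈ 17.962 in
Ia = 0.2·(21500/1197) = 4300/1197 in ≈ 3.592 in

S = 21500/1197 in ≈ 17.962 in; Ia = 4300/1197 in ≈ 3.592 in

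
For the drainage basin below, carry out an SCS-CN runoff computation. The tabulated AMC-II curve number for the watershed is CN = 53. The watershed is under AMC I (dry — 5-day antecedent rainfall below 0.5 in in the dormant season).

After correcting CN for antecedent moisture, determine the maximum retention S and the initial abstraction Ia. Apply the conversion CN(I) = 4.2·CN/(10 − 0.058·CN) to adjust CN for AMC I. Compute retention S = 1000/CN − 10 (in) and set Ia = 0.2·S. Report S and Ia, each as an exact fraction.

S = 23500/1113 in ≈ 21.114 in; Ia = 4700/1113 in ≈ 4.223 in

Dry (AMC I): CN(I) = 4.2·53/(10 − 0.058·53) = (1113/5)/(3463/500) = 111300/3463 ≈ 32.140
Max retention: S = 1000/(111300/3463) − 10 = 23500/1113 in (≈ 21.114 in)
Initial abstraction Ia = S/5 = (23500/1113)/5 = 4700/1113 ≈ 4.223 in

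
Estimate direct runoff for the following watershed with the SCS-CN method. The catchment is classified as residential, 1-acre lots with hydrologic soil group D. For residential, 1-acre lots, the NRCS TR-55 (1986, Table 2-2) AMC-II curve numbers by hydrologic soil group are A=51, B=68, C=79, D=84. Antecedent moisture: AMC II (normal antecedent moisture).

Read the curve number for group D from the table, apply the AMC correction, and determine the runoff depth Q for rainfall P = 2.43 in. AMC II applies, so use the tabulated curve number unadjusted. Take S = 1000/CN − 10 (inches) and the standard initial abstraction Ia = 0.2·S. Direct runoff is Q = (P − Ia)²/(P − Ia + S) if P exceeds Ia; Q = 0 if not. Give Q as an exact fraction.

Q = 18515809/17436300 in ≈ 1.062 in

NRCS table: residential, 1-acre lots, soil group D → CN(II) = 84
CN(II) = 84; AMC II needs no correction.
S = 1000/84 − 10 = 40/21 in ≈ 1.905 in
Initial abstraction Ia = S/5 = (40/21)/5 = 8/21 ≈ 0.381 in
P − Ia = 2.430 − 0.381 = 4303/2100 ≈ 2.049 in (> 0, runoff occurs)
Runoff Q = (P−Ia)²/(P−Ia+S) = (2.049)²/(2.049+1.905) = 18515809/17436300 ≈ 1.062 in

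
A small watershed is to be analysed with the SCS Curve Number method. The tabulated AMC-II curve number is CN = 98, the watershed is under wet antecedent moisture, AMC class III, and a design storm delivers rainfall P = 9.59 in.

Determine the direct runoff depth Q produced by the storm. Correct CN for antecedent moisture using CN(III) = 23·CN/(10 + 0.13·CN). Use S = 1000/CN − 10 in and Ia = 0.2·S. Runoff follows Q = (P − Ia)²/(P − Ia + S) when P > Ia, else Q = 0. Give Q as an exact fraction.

Wet (AMC III): CN(III) = 23·98/(10 + 0.13·98) = 2254/(1137/50) = 112700/1137 ≈ 99.120
S = 1000/(112700/1137) − 10 = 100/1127 in ≈ 0.089 in
Initial abstraction Ia = S/5 = (100/1127)/5 = 20/1127 ≈ 0.018 in
P − Ia = 9.590 − 0.018 = 1078793/112700 ≈ 9.572 in (> 0, runoff occurs)
Q = (1078793/112700)²/((1078793/112700) + 100/1127) = (1163794336849/12701290000)/(1088793/112700) = 1163794336849/122706971100 in ≈ 9.484 in

Q = 1163794336849/122706971100 in ≈ 9.484 in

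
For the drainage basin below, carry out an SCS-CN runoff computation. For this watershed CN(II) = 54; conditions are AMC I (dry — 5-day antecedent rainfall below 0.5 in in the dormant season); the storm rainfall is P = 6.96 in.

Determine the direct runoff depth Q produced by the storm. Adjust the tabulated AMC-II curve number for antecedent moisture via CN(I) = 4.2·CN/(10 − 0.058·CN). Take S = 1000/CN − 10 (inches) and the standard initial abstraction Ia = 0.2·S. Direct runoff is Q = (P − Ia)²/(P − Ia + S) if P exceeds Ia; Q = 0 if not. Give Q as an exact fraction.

CN(I) from CN(II)=54: (4.2·54)/(10 − 0.058·54) = 56700/1717 ≈ 33.023
S = 1000/(56700/1717) − 10 = 11500/567 in ≈ 20.282 in
Ia = 0.2S: 0.2·20.282 = 4.056 in (exactly 2300/567)
Since P=6.960 > Ia=4.056: effective rainfall P−Ia = 41158/14175 in
Q: (41158/14175)² ÷ (328658/14175) = 846990482/2329363575 in (≈ 0.364 in)

Q = 846990482/2329363575 in ≈ 0.364 in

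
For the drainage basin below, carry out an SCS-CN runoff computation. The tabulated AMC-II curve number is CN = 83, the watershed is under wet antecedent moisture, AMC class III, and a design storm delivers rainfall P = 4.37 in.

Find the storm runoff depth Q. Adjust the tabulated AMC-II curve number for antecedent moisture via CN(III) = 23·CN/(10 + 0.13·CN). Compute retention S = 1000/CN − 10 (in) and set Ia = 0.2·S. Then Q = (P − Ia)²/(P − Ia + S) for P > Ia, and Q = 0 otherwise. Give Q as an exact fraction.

Q = 640372854289/185217479700 in ≈ 3.457 in

Wet (AMC III): CN(III) = 23·83/(10 + 0.13·83) = 1909/(2079/100) = 190900/2079 ≈ 91.823
Max retention: S = 1000/(190900/2079) − 10 = 1700/1909 in (≈ 0.891 in)
Ia = 0.2S: 0.2·0.891 = 0.178 in (exactly 340/1909)
Excess rainfall: 4.370 − 0.178 = 4.192 in; P > Ia so Q > 0
Q: (800233/190900)² ÷ (970233/190900) = 640372854289/185217479700 in (≈ 3.457 in)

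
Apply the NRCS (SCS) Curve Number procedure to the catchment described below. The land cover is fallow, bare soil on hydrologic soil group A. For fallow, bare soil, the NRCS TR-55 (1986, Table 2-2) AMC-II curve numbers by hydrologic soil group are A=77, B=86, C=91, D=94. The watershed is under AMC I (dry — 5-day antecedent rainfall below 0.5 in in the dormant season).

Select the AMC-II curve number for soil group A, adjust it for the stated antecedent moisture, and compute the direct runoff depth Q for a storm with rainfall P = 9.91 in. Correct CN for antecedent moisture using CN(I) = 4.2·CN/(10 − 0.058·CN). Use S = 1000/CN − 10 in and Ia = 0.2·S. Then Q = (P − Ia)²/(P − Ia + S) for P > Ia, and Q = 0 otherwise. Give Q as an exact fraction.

Q = 1883610767809/407879679900 in ≈ 4.618 in

NRCS table: fallow, bare soil, soil group A → CN(II) = 77
Dry (AMC I): CN(I) = 4.2·77/(10 − 0.058·77) = (1617/5)/(2767/500) = 161700/2767 ≈ 58.439
Max retention: S = 1000/(161700/2767) − 10 = 11500/1617 in (≈ 7.112 in)
Initial abstraction Ia = S/5 = (11500/1617)/5 = 2300/1617 ≈ 1.422 in
Excess rainfall: 9.910 − 1.422 = 8.488 in; P > Ia so Q > 0
Q: (1372447/161700)² ÷ (2522447/161700) = 1883610767809/407879679900 in (≈ 4.618 in)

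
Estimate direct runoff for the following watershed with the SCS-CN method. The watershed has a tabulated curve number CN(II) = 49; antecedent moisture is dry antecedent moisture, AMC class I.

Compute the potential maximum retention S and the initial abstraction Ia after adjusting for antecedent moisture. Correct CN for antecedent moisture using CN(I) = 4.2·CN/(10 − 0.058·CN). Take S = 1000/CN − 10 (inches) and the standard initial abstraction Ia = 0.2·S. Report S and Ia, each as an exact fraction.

S = 8500/343 in ≈ 24.781 in; Ia = 1700/343 in ≈ 4.956 in

Dry (AMC I): CN(I) = 4.2·49/(10 − 0.058·49) = (1029/5)/(3579/500) = 34300/1193 ≈ 28.751
Max retention: S = 1000/(34300/1193) − 10 = 8500/343 in (≈ 24.781 in)
Ia = 0.2·(8500/343) = 1700/343 in ≈ 4.956 in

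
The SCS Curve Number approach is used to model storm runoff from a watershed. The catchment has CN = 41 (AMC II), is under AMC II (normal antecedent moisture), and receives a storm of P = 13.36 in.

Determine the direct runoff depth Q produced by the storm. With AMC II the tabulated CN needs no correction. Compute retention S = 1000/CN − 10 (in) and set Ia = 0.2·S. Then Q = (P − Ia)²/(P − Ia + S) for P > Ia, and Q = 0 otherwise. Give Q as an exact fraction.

CN(II) = 41; AMC II needs no correction.
S = 1000/41 − 10 = 590/41 in ≈ 14.390 in
Ia = 0.2S: 0.2·14.390 = 2.878 in (exactly 118/41)
Excess rainfall: 13.360 − 2.878 = 10.482 in; P > Ia so Q > 0
Q = (10744/1025)²/((10744/1025) + 590/41) = (115433536/1050625)/(25494/1025) = 57716768/13065675 in ≈ 4.417 in

Q = 57716768/13065675 in ≈ 4.417 in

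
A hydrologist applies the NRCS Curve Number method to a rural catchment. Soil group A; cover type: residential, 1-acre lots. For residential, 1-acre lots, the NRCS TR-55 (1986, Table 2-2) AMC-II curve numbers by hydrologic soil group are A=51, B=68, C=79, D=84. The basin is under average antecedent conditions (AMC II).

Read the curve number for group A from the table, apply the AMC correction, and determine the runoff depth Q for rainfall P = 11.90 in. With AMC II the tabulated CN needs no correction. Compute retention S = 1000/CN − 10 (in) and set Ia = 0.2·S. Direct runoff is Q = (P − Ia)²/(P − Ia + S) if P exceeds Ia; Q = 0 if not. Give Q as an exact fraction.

Q = 3699703/727770 in ≈ 5.084 in

NRCS table: residential, 1-acre lots, soil group A → CN(II) = 51
Average conditions: CN = 51 (no AMC adjustment).
Retention S: 1000/CN − 10 with CN=51.000 → S = 490/51 ≈ 9.608 in
Ia = 0.2·(490/51) = 98/51 in ≈ 1.922 in
Since P=11.900 > Ia=1.922: effective rainfall P−Ia = 5089/510 in
Q = (5089/510)²/((5089/510) + 490/51) = (25897921/260100)/(9989/510) = 3699703/727770 in ≈ 5.084 in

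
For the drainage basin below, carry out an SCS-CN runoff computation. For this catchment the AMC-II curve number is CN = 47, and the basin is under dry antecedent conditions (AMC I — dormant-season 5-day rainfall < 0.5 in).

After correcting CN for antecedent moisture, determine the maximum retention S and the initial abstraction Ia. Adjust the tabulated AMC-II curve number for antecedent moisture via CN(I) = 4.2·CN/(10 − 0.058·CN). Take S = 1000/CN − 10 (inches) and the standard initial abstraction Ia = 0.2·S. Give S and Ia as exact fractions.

Dry (AMC I): CN(I) = 4.2·47/(10 − 0.058·47) = (987/5)/(3637/500) = 98700/3637 ≈ 27.138
S = 1000/(98700/3637) − 10 = 26500/987 in ≈ 26.849 in
Ia = 0.2S: 0.2·26.849 = 5.370 in (exactly 5300/987)

S = 26500/987 in ≈ 26.849 in; Ia = 5300/987 in ≈ 5.370 in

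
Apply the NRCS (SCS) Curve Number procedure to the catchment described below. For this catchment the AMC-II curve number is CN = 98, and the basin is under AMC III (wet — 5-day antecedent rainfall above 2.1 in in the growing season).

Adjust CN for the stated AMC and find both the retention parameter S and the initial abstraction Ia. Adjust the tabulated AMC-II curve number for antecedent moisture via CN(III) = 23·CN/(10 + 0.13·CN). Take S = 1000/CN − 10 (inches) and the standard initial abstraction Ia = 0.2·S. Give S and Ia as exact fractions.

S = 100/1127 in ≈ 0.089 in; Ia = 20/1127 in ≈ 0.018 in

Adjust CN=98 to AMC III: 23·98/(10 + 0.13·98) → 2254 ÷ (1137/50) = 112700/1137 ≈ 99.120
S = 1000/(112700/1137) − 10 = 100/1127 in ≈ 0.089 in
Ia = 0.2·(100/1127) = 20/1127 in ≈ 0.018 in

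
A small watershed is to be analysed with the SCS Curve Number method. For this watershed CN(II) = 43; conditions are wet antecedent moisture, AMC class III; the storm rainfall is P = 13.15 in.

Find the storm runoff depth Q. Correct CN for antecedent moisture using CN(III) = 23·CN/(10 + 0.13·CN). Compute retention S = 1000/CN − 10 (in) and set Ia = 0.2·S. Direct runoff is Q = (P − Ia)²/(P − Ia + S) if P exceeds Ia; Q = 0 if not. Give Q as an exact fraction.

CN(III) from CN(II)=43: (23·43)/(10 + 0.13·43) = 98900/1559 ≈ 63.438
S = 1000/(98900/1559) − 10 = 5700/989 in ≈ 5.763 in
Ia = 0.2·(5700/989) = 1140/989 in ≈ 1.153 in
Since P=13.150 > Ia=1.153: effective rainfall P−Ia = 237307/19780 in
Q = (237307/19780)²/((237307/19780) + 5700/989) = (56314612249/391248400)/(351307/19780) = 56314612249/6948852460 in ≈ 8.104 in

Q = 56314612249/6948852460 in ≈ 8.104 in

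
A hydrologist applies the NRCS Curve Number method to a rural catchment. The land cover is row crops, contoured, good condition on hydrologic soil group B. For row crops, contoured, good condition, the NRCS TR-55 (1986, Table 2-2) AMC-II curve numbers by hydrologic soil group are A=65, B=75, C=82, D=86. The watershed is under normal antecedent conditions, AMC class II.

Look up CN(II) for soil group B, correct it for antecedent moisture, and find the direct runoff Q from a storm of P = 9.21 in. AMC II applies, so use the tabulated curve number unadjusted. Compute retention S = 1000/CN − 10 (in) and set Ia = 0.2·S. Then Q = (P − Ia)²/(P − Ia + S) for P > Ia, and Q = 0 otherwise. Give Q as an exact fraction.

Q = 6568969/1068900 in ≈ 6.146 in

NRCS table: row crops, contoured, good condition, soil group B → CN(II) = 75
Average conditions: CN = 75 (no AMC adjustment).
Retention S: 1000/CN − 10 with CN=75.000 → S = 10/3 ≈ 3.333 in
Initial abstraction Ia = S/5 = (10/3)/5 = 2/3 ≈ 0.667 in
Excess rainfall: 9.210 − 0.667 = 8.543 in; P > Ia so Q > 0
Runoff Q = (P−Ia)²/(P−Ia+S) = (8.543)²/(8.543+3.333) = 6568969/1068900 ≈ 6.146 in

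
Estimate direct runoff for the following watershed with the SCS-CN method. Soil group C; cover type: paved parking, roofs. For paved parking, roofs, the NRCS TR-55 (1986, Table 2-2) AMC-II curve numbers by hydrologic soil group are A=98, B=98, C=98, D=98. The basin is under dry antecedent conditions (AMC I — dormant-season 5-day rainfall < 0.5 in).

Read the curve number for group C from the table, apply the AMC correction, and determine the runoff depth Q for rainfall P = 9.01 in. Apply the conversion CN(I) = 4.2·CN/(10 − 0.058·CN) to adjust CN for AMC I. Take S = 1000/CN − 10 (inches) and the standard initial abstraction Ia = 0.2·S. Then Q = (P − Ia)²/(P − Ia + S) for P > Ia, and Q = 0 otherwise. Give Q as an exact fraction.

NRCS table: paved parking, roofs, soil group C → CN(II) = 98
CN(I) from CN(II)=98: (4.2·98)/(10 − 0.058·98) = 102900/1079 ≈ 95.366
Retention S: 1000/CN − 10 with CN=95.366 → S = 500/1029 ≈ 0.486 in
Initial abstraction Ia = S/5 = (500/1029)/5 = 100/1029 ≈ 0.097 in
P − Ia = 9.010 − 0.097 = 917129/102900 ≈ 8.913 in (> 0, runoff occurs)
Q: (917129/102900)² ÷ (967129/102900) = 841125602641/99517574100 in (≈ 8.452 in)

Q = 841125602641/99517574100 in ≈ 8.452 in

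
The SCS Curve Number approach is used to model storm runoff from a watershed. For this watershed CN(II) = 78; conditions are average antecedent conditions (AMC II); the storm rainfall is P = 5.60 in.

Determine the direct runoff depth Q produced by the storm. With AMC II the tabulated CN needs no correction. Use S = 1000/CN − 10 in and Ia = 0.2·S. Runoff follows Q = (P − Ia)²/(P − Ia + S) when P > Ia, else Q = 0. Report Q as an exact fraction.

Q = 241081/74685 in ≈ 3.228 in

CN(II) = 78; AMC II needs no correction.
Retention S: 1000/CN − 10 with CN=78.000 → S = 110/39 ≈ 2.821 in
Ia = 0.2S: 0.2·2.821 = 0.564 in (exactly 22/39)
Excess rainfall: 5.600 − 0.564 = 5.036 in; P > Ia so Q > 0
Runoff Q = (P−Ia)²/(P−Ia+S) = (5.036)²/(5.036+2.821) = 241081/74685 ≈ 3.228 in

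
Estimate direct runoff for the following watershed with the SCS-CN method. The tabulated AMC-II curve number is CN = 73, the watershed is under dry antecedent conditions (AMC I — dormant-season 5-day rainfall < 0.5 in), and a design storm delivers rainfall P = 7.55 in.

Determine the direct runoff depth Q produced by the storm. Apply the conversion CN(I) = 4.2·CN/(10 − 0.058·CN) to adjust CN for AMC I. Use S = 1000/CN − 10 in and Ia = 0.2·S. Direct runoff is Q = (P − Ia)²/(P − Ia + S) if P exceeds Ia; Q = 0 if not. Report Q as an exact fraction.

Q = 3500023921/1524425420 in ≈ 2.296 in

CN(I) from CN(II)=73: (4.2·73)/(10 − 0.058·73) = 51100/961 ≈ 53.174
Retention S: 1000/CN − 10 with CN=53.174 → S = 4500/511 ≈ 8.806 in
Ia = 0.2·(4500/511) = 900/511 in ≈ 1.761 in
Since P=7.550 > Ia=1.761: effective rainfall P−Ia = 59161/10220 in
Q = (59161/10220)²/((59161/10220) + 4500/511) = (3500023921/104448400)/(149161/10220) = 3500023921/1524425420 in ≈ 2.296 in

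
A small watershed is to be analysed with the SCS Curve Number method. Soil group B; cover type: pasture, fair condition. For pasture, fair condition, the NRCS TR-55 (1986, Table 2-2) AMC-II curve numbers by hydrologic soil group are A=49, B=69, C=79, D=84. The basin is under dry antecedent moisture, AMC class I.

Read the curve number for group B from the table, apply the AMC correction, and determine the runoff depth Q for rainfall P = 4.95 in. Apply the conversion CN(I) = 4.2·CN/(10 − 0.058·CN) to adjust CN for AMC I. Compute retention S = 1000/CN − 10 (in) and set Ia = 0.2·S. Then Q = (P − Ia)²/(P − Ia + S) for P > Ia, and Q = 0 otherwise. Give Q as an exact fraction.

Q = 6634265401/11344249980 in ≈ 0.585 in

NRCS table: pasture, fair condition, soil group B → CN(II) = 69
CN(I) from CN(II)=69: (4.2·69)/(10 − 0.058·69) = 144900/2999 ≈ 48.316
Max retention: S = 1000/(144900/2999) − 10 = 15500/1449 in (≈ 10.697 in)
Ia = 0.2S: 0.2·10.697 = 2.139 in (exactly 3100/1449)
P − Ia = 4.950 − 2.139 = 81451/28980 ≈ 2.811 in (> 0, runoff occurs)
Q = (81451/28980)²/((81451/28980) + 15500/1449) = (6634265401/839840400)/(391451/28980) = 6634265401/11344249980 in ≈ 0.585 in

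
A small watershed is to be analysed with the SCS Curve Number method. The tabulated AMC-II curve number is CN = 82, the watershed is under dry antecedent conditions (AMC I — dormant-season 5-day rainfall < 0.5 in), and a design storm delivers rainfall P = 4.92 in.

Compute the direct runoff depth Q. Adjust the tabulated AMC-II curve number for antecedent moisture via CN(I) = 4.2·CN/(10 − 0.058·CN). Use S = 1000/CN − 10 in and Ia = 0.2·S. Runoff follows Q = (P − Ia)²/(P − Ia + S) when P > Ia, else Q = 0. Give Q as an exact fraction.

Q = 257631867/156178225 in ≈ 1.650 in

Adjust CN=82 to AMC I: 4.2·82/(10 − 0.058·82) → (1722/5) ÷ (1311/250) = 28700/437 ≈ 65.675
S = 1000/(28700/437) − 10 = 1500/287 in ≈ 5.226 in
Ia = 0.2S: 0.2·5.226 = 1.045 in (exactly 300/287)
P − Ia = 4.920 − 1.045 = 27801/7175 ≈ 3.875 in (> 0, runoff occurs)
Q: (27801/7175)² ÷ (65301/7175) = 257631867/156178225 in (≈ 1.650 in)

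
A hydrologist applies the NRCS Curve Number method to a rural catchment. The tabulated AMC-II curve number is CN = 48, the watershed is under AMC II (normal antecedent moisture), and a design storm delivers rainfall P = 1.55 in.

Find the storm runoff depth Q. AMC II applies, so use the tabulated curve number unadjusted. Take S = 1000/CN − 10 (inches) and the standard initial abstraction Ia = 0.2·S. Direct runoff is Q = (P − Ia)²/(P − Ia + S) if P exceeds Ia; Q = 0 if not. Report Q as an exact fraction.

AMC II — tabulated CN = 48 applies directly.
S = 1000/48 − 10 = 65/6 in ≈ 10.833 in
Ia = 0.2S: 0.2·10.833 = 2.167 in (exactly 13/6)
P = 1.550 ≤ Ia = 2.167 in: entire storm abstracted, Q = 0.

Q = 0 in ≈ 0.000 in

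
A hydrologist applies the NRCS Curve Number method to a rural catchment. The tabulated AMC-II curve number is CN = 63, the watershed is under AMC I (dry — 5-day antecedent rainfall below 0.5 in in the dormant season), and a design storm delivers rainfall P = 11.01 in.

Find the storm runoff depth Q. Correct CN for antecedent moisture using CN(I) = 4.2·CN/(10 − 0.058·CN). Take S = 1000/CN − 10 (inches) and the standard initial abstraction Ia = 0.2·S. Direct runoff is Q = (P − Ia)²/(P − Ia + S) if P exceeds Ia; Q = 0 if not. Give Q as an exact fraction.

Q = 1180749544129/388515222900 in ≈ 3.039 in

Adjust CN=63 to AMC I: 4.2·63/(10 − 0.058·63) → (1323/5) ÷ (3173/500) = 132300/3173 ≈ 41.696
Max retention: S = 1000/(132300/3173) − 10 = 18500/1323 in (≈ 13.983 in)
Ia = 0.2·(18500/1323) = 3700/1323 in ≈ 2.797 in
Excess rainfall: 11.010 − 2.797 = 8.213 in; P > Ia so Q > 0
Q: (1086623/132300)² ÷ (2936623/132300) = 1180749544129/388515222900 in (≈ 3.039 in)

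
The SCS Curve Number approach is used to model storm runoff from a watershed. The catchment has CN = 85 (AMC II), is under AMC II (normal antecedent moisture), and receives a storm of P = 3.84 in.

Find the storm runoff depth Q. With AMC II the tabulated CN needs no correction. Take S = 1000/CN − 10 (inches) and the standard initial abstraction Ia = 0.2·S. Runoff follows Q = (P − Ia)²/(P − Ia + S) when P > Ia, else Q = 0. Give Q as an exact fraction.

Average conditions: CN = 85 (no AMC adjustment).
Max retention: S = 1000/85 − 10 = 30/17 in (≈ 1.765 in)
Ia = 0.2·(30/17) = 6/17 in ≈ 0.353 in
P − Ia = 3.840 − 0.353 = 1482/425 ≈ 3.487 in (> 0, runoff occurs)
Q = (1482/425)²/((1482/425) + 30/17) = (2196324/180625)/(2232/425) = 61009/26350 in ≈ 2.315 in

Q = 61009/26350 in ≈ 2.315 in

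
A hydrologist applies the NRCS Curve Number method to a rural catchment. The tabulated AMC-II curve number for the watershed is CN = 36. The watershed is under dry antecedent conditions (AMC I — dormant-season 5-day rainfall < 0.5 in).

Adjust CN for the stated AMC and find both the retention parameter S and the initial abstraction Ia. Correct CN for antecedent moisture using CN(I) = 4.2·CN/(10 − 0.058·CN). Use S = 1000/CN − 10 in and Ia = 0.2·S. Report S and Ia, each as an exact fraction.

S = 8000/189 in ≈ 42.328 in; Ia = 1600/189 in ≈ 8.466 in

CN(I) from CN(II)=36: (4.2·36)/(10 − 0.058·36) = 18900/989 ≈ 19.110
S = 1000/(18900/989) − 10 = 8000/189 in ≈ 42.328 in
Initial abstraction Ia = S/5 = (8000/189)/5 = 1600/189 ≈ 8.466 in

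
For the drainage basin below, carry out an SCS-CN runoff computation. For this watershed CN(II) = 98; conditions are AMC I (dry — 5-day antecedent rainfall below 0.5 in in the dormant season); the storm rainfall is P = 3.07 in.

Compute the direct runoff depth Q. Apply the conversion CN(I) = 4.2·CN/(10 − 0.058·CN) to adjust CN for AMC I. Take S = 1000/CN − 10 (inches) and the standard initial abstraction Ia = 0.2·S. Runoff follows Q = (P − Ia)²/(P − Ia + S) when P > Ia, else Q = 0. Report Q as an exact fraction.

Dry (AMC I): CN(I) = 4.2·98/(10 − 0.058·98) = (2058/5)/(1079/250) = 102900/1079 ≈ 95.366
S = 1000/(102900/1079) − 10 = 500/1029 in ≈ 0.486 in
Ia = 0.2S: 0.2·0.486 = 0.097 in (exactly 100/1029)
Since P=3.070 > Ia=0.097: effective rainfall P−Ia = 305903/102900 in
Q: (305903/102900)² ÷ (355903/102900) = 93576645409/36622418700 in (≈ 2.555 in)

Q = 93576645409/36622418700 in ≈ 2.555 in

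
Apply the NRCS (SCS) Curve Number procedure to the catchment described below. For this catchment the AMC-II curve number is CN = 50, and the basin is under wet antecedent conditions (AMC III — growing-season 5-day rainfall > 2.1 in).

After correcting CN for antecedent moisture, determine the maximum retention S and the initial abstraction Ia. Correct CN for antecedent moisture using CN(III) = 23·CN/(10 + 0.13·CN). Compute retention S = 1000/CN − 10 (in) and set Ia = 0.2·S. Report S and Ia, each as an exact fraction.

S = 100/23 in ≈ 4.348 in; Ia = 20/23 in ≈ 0.870 in

Adjust CN=50 to AMC III: 23·50/(10 + 0.13·50) → 1150 ÷ (33/2) = 2300/33 ≈ 69.697
Retention S: 1000/CN − 10 with CN=69.697 → S = 100/23 ≈ 4.348 in
Ia = 0.2·(100/23) = 20/23 in ≈ 0.870 in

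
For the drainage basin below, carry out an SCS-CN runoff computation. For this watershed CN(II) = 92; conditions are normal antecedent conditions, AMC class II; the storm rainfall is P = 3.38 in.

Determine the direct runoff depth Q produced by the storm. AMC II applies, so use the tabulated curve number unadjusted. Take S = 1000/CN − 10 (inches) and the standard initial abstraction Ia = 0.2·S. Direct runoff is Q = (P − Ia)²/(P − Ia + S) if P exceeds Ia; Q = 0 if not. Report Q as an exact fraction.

CN(II) = 92; AMC II needs no correction.
Max retention: S = 1000/92 − 10 = 20/23 in (≈ 0.870 in)
Ia = 0.2S: 0.2·0.870 = 0.174 in (exactly 4/23)
P − Ia = 3.380 − 0.174 = 3687/1150 ≈ 3.206 in (> 0, runoff occurs)
Q: (3687/1150)² ÷ (4687/1150) = 13593969/5390050 in (≈ 2.522 in)

Q = 13593969/5390050 in ≈ 2.522 in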